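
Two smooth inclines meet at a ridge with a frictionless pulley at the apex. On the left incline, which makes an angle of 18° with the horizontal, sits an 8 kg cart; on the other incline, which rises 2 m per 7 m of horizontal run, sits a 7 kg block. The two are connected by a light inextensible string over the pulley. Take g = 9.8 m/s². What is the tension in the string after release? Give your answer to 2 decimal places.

21.36 N

Resolve each weight along its own incline: the 8 kg mass has component 8 × 9.8 × sin 18° = 24.227 N down its slope, and the 7 kg mass has 7 × 9.8 × sin 15.95° = 18.846 N down its slope.
The 8 kg side's 24.227 N exceeds the other side's 18.846 N, so that mass slides down and the 7 kg mass slides up. Taking that direction as positive, Newton's second law for the whole system gives 24.227 − 18.846 = (8 + 7) a, so a = 5.381 / 15 = 0.3587 m/s².
For the 7 kg mass (up-slope positive): T − 18.846 = 7 × 0.3587, so T = 21.357 N.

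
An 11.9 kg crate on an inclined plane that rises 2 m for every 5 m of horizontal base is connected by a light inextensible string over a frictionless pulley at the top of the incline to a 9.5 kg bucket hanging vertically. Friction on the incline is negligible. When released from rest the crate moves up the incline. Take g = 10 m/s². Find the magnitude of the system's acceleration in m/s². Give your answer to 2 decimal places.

For the crate on the incline: the weight component along the slope is m₁g sin 21.80° = 11.9 × 10 × 0.3714 = 44.197 N and the normal force is N = m₁g cos 21.80° = 110.489 N.
Newton's second law for the crate (up-slope positive): T − 44.197 = 11.9 a. For the hanging bucket (downward positive): 9.5 × 10 − T = 9.5 a.
Adding the two equations eliminates T: 50.803 = 21.4 a, so a = 2.3740 m/s².

2.37 m/s²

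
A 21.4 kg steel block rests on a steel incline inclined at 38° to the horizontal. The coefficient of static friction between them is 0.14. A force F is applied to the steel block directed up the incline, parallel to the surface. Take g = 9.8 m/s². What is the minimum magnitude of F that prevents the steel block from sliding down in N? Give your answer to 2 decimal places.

The normal force is N = mg cos 38° = 165.262 N. With F at its minimum the steel block is on the verge of sliding down, so static friction is at its maximum μ_s N = 0.14 × 165.262 = 23.137 N and acts up the slope.
Equilibrium along the incline: F + μ_s N = mg sin 38°, so F = 129.117 − 23.137 = 105.980 N.

105.98 N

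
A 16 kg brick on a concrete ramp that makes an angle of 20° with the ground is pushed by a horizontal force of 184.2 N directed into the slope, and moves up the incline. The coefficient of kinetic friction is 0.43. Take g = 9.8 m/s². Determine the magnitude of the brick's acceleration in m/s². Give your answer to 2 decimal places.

The horizontal push has components F cos 20° = 184.2 × 0.9397 = 173.093 N up the incline and F sin 20° = 184.2 × 0.3420 = 62.996 N pressing into the surface.
The normal force is therefore N = mg cos 20° + F sin 20° = 147.345 + 62.996 = 210.341 N, and kinetic friction down the slope is μN = 0.43 × 210.341 = 90.447 N.
Along the incline: F cos 20° − mg sin 20° − μN = ma, so 173.093 − 53.626 − 90.447 = 16 a, giving a = 1.8137 m/s².

1.81 m/s²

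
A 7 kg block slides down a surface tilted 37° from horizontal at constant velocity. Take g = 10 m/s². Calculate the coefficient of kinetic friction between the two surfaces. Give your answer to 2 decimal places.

At constant velocity the net force along the incline is zero: mg sin 37° = μ mg cos 37°.
So μ = tan 37° = 0.6018 / 0.7986 = 0.7536.

0.75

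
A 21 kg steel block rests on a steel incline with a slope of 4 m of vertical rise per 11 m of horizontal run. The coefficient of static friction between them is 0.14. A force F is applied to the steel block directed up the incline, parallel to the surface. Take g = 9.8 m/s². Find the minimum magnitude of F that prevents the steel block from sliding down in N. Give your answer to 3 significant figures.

43.3 N

The normal force is N = mg cos 19.98° = 193.409 N. With F at its minimum the steel block is on the verge of sliding down, so static friction is at its maximum μ_s N = 0.14 × 193.409 = 27.077 N and acts up the slope.
Equilibrium along the incline: F + μ_s N = mg sin 19.98°, so F = 70.331 − 27.077 = 43.254 N.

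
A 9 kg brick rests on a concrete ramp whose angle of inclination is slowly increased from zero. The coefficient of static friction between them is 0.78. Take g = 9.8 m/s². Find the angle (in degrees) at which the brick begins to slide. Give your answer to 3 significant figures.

At the threshold of sliding, static friction is at its maximum μ_s N and exactly balances the weight component along the incline: mg sin θ = μ_s mg cos θ.
Hence tan θ = μ_s = 0.78, so θ = arctan(0.78) = 37.9542°.

38.0°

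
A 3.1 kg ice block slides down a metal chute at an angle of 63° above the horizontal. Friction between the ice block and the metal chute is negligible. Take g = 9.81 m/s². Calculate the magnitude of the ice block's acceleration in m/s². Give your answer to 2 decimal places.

8.74 m/s²

Resolving the weight along the incline: the component pulling the ice block down the slope is mg sin 63° = 3.1 × 9.81 × 0.8910 = 27.096 N, and the normal force is N = mg cos 63° = 3.1 × 9.81 × 0.4540 = 13.807 N.
With no friction the net force along the incline is 27.096 N, so a = g sin 63° = 27.096 / 3.1 = 8.7406 m/s².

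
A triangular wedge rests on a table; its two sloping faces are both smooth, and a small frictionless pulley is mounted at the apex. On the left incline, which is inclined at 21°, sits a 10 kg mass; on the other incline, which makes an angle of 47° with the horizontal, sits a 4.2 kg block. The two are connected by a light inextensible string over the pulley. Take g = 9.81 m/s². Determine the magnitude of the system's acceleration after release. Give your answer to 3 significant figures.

Resolve each weight along its own incline: the 10 kg mass has component 10 × 9.81 × sin 21° = 35.156 N down its slope, and the 4.2 kg mass has 4.2 × 9.81 × sin 47° = 30.133 N down its slope.
The 10 kg side's 35.156 N exceeds the other side's 30.133 N, so that mass slides down and the 4.2 kg mass slides up. Taking that direction as positive, Newton's second law for the whole system gives 35.156 − 30.133 = (10 + 4.2) a, so a = 5.023 / 14.2 = 0.3537 m/s².

0.354 m/s²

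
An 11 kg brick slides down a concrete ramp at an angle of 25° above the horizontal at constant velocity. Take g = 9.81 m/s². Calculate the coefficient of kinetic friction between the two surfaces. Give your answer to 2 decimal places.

0.47

At constant velocity the net force along the incline is zero: mg sin 25° = μ mg cos 25°.
So μ = tan 25° = 0.4226 / 0.9063 = 0.4663.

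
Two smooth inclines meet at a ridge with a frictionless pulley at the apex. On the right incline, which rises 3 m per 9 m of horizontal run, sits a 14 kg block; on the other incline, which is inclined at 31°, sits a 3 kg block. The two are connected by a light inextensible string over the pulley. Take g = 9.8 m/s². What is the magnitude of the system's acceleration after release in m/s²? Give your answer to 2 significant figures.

Resolve each weight along its own incline: the 14 kg mass has component 14 × 9.8 × sin 18.43° = 43.386 N down its slope, and the 3 kg mass has 3 × 9.8 × sin 31° = 15.142 N down its slope.
The 14 kg side's 43.386 N exceeds the other side's 15.142 N, so that mass slides down and the 3 kg mass slides up. Taking that direction as positive, Newton's second law for the whole system gives 43.386 − 15.142 = (14 + 3) a, so a = 28.244 / 17 = 1.6614 m/s².

1.7 m/s²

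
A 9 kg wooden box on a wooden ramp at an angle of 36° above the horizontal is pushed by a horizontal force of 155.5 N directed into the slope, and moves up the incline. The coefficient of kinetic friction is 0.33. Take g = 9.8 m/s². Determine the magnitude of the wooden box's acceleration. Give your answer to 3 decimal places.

2.250 m/s²

The horizontal push has components F cos 36° = 155.5 × 0.8090 = 125.800 N up the incline and F sin 36° = 155.5 × 0.5878 = 91.403 N pressing into the surface.
The normal force is therefore N = mg cos 36° + F sin 36° = 71.354 + 91.403 = 162.757 N, and kinetic friction down the slope is μN = 0.33 × 162.757 = 53.710 N.
Along the incline: F cos 36° − mg sin 36° − μN = ma, so 125.800 − 51.844 − 53.710 = 9 a, giving a = 2.2496 m/s².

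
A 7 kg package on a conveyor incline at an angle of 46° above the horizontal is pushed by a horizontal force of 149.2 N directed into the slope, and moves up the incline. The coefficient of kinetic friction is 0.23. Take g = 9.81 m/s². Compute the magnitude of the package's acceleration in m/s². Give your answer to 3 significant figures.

2.66 m/s²

The horizontal push has components F cos 46° = 149.2 × 0.6947 = 103.649 N up the incline and F sin 46° = 149.2 × 0.7193 = 107.320 N pressing into the surface.
The normal force is therefore N = mg cos 46° + F sin 46° = 47.705 + 107.320 = 155.025 N, and kinetic friction down the slope is μN = 0.23 × 155.025 = 35.656 N.
Along the incline: F cos 46° − mg sin 46° − μN = ma, so 103.649 − 49.394 − 35.656 = 7 a, giving a = 2.6570 m/s².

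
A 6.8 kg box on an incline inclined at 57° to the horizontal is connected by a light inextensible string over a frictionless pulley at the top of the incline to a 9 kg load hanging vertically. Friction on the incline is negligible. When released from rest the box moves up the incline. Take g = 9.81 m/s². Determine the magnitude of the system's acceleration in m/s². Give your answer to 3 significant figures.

2.05 m/s²

For the box on the incline: the weight component along the slope is m₁g sin 57° = 6.8 × 9.81 × 0.8387 = 55.948 N and the normal force is N = m₁g cos 57° = 36.332 N.
Newton's second law for the box (up-slope positive): T − 55.948 = 6.8 a. For the hanging load (downward positive): 9 × 9.81 − T = 9 a.
Adding the two equations eliminates T: 32.342 = 15.8 a, so a = 2.0470 m/s².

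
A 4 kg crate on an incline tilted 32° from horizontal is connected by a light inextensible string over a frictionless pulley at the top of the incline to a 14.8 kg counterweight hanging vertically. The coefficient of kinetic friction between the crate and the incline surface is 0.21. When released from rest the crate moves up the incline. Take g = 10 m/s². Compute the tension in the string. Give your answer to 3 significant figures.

53.8 N

For the crate on the incline: the weight component along the slope is m₁g sin 32° = 4 × 10 × 0.5299 = 21.196 N and the normal force is N = m₁g cos 32° = 33.922 N.
Kinetic friction opposes the crate's motion up the incline: f = μN = 0.21 × 33.922 = 7.124 N acting down the slope.
Newton's second law for the crate (up-slope positive): T − 21.196 − 7.124 = 4 a. For the hanging counterweight (downward positive): 14.8 × 10 − T = 14.8 a.
Adding the two equations eliminates T: 119.680 = 18.8 a, so a = 6.3660 m/s².
Then from the hanging counterweight's equation, T = 14.8 × (10 − 6.3660) = 53.783 N.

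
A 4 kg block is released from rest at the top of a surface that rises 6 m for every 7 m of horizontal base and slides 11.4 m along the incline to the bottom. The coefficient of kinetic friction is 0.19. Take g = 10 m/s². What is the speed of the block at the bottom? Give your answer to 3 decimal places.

The weight component along the incline is mg sin 40.60° = 26.032 N and the normal force is N = mg cos 40.60° = 30.370 N.
Friction up the slope is f = μN = 0.19 × 30.370 = 5.770 N, so the net downslope force is 26.032 − 5.770 = 20.262 N and a = 20.262 / 4 = 5.0655 m/s².
Starting from rest over a distance of 11.4 m, v² = 2aL = 2 × 5.0655 × 11.4 = 115.4934, so v = 10.7468 m/s.

10.747 m/s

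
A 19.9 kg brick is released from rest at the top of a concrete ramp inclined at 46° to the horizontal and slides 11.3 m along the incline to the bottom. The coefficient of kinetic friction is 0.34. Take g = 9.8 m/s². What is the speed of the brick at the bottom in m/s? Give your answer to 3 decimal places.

The weight component along the incline is mg sin 46° = 140.286 N and the normal force is N = mg cos 46° = 135.472 N.
Friction up the slope is f = μN = 0.34 × 135.472 = 46.060 N, so the net downslope force is 140.286 − 46.060 = 94.226 N and a = 94.226 / 19.9 = 4.7350 m/s².
Starting from rest over a distance of 11.3 m, v² = 2aL = 2 × 4.7350 × 11.3 = 107.0110, so v = 10.3446 m/s.

10.345 m/s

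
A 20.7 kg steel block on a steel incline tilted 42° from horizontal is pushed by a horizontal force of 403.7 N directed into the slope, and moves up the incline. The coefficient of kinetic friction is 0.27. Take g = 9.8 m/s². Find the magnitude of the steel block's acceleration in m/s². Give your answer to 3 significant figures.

2.45 m/s²

The horizontal push has components F cos 42° = 403.7 × 0.7431 = 299.989 N up the incline and F sin 42° = 403.7 × 0.6691 = 270.116 N pressing into the surface.
The normal force is therefore N = mg cos 42° + F sin 42° = 150.745 + 270.116 = 420.861 N, and kinetic friction down the slope is μN = 0.27 × 420.861 = 113.632 N.
Along the incline: F cos 42° − mg sin 42° − μN = ma, so 299.989 − 135.734 − 113.632 = 20.7 a, giving a = 2.4456 m/s².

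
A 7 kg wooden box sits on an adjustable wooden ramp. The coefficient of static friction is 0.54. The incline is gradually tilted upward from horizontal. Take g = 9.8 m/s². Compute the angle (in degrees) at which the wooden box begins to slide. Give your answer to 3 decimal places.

At the threshold of sliding, static friction is at its maximum μ_s N and exactly balances the weight component along the incline: mg sin θ = μ_s mg cos θ.
Hence tan θ = μ_s = 0.54, so θ = arctan(0.54) = 28.3690°.

28.369°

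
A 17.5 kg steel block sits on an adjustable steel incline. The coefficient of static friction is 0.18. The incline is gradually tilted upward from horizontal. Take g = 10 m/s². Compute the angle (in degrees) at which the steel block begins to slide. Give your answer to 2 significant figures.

10°

At the threshold of sliding, static friction is at its maximum μ_s N and exactly balances the weight component along the incline: mg sin θ = μ_s mg cos θ.
Hence tan θ = μ_s = 0.18, so θ = arctan(0.18) = 10.2040°.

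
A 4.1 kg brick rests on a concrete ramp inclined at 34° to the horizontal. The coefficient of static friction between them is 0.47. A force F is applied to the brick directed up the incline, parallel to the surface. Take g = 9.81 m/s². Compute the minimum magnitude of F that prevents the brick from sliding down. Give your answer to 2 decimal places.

6.82 N

The normal force is N = mg cos 34° = 33.345 N. With F at its minimum the brick is on the verge of sliding down, so static friction is at its maximum μ_s N = 0.47 × 33.345 = 15.672 N and acts up the slope.
Equilibrium along the incline: F + μ_s N = mg sin 34°, so F = 22.491 − 15.672 = 6.819 N.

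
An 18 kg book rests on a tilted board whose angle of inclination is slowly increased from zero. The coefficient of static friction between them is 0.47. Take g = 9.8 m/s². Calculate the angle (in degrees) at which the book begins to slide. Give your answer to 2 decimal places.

25.17°

At the threshold of sliding, static friction is at its maximum μ_s N and exactly balances the weight component along the incline: mg sin θ = μ_s mg cos θ.
Hence tan θ = μ_s = 0.47, so θ = arctan(0.47) = 25.1735°.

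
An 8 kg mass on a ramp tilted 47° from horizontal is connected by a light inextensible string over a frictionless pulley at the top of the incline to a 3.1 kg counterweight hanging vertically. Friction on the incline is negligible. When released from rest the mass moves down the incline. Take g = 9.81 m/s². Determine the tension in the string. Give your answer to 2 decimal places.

37.95 N

For the mass on the incline: the weight component along the slope is m₁g sin 47° = 8 × 9.81 × 0.7314 = 57.400 N and the normal force is N = m₁g cos 47° = 53.523 N.
Newton's second law for the mass (down-slope positive): 57.400 − T = 8 a. For the hanging counterweight (upward positive): T − 3.1 × 9.81 = 3.1 a.
Adding the two equations eliminates T: 26.989 = 11.1 a, so a = 2.4314 m/s².
Then from the hanging counterweight's equation, T = 3.1 × (9.81 + 2.4314) = 37.948 N.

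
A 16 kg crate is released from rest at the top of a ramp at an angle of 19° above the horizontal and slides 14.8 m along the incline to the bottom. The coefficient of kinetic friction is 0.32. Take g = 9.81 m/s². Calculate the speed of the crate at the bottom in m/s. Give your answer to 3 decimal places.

The weight component along the incline is mg sin 19° = 51.101 N and the normal force is N = mg cos 19° = 148.409 N.
Friction up the slope is f = μN = 0.32 × 148.409 = 47.491 N, so the net downslope force is 51.101 − 47.491 = 3.610 N and a = 3.610 / 16 = 0.2256 m/s².
Starting from rest over a distance of 14.8 m, v² = 2aL = 2 × 0.2256 × 14.8 = 6.6778, so v = 2.5841 m/s.

2.584 m/s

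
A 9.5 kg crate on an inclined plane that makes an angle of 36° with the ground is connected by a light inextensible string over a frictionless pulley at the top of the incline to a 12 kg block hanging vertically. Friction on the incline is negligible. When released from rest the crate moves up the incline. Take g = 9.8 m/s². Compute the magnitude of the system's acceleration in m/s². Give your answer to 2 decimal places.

2.92 m/s²

For the crate on the incline: the weight component along the slope is m₁g sin 36° = 9.5 × 9.8 × 0.5878 = 54.724 N and the normal force is N = m₁g cos 36° = 75.319 N.
Newton's second law for the crate (up-slope positive): T − 54.724 = 9.5 a. For the hanging block (downward positive): 12 × 9.8 − T = 12 a.
Adding the two equations eliminates T: 62.876 = 21.5 a, so a = 2.9245 m/s².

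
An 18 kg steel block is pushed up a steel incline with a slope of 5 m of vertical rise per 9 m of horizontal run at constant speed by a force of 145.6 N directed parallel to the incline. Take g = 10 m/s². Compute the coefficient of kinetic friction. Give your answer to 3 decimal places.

At constant speed ΣF = 0 along the incline. The applied 145.6 N acts up the slope; the weight component mg sin 29.05° = 87.416 N and kinetic friction μN both act down the slope.
So 145.6 = 87.416 + μ × 157.348, giving μ = (145.6 − 87.416) / 157.348 = 0.3698.

0.370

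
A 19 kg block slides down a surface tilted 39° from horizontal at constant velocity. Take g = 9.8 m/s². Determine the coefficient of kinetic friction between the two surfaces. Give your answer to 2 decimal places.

At constant velocity the net force along the incline is zero: mg sin 39° = μ mg cos 39°.
So μ = tan 39° = 0.6293 / 0.7771 = 0.8098.

0.81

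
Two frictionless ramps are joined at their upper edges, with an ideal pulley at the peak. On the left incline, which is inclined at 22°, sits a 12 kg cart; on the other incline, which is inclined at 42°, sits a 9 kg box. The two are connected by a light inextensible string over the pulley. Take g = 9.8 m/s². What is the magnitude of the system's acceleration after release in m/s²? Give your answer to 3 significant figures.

Resolve each weight along its own incline: the 12 kg mass has component 12 × 9.8 × sin 22° = 44.054 N down its slope, and the 9 kg mass has 9 × 9.8 × sin 42° = 59.017 N down its slope.
The 9 kg side's 59.017 N exceeds the other side's 44.054 N, so that mass slides down and the 12 kg mass slides up. Taking that direction as positive, Newton's second law for the whole system gives 59.017 − 44.054 = (12 + 9) a, so a = 14.963 / 21 = 0.7125 m/s².

0.713 m/s²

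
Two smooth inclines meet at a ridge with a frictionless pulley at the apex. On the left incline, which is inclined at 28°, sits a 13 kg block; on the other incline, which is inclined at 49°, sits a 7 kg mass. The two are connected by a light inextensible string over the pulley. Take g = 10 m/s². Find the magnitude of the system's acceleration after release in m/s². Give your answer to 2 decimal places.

0.41 m/s²

Resolve each weight along its own incline: the 13 kg mass has component 13 × 10 × sin 28° = 61.031 N down its slope, and the 7 kg mass has 7 × 10 × sin 49° = 52.830 N down its slope.
The 13 kg side's 61.031 N exceeds the other side's 52.830 N, so that mass slides down and the 7 kg mass slides up. Taking that direction as positive, Newton's second law for the whole system gives 61.031 − 52.830 = (13 + 7) a, so a = 8.201 / 20 = 0.4101 m/s².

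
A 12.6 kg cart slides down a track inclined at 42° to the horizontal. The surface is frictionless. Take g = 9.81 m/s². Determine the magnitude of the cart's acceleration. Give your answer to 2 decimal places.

6.56 m/s²

Resolving the weight along the incline: the component pulling the cart down the slope is mg sin 42° = 12.6 × 9.81 × 0.6691 = 82.705 N, and the normal force is N = mg cos 42° = 12.6 × 9.81 × 0.7431 = 91.852 N.
With no friction the net force along the incline is 82.705 N, so a = g sin 42° = 82.705 / 12.6 = 6.5639 m/s².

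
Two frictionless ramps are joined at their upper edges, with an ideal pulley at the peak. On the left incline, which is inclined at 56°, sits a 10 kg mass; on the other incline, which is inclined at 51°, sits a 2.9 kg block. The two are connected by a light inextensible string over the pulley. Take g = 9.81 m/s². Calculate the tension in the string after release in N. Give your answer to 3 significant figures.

35.4 N

Resolve each weight along its own incline: the 10 kg mass has component 10 × 9.81 × sin 56° = 81.329 N down its slope, and the 2.9 kg mass has 2.9 × 9.81 × sin 51° = 22.109 N down its slope.
The 10 kg side's 81.329 N exceeds the other side's 22.109 N, so that mass slides down and the 2.9 kg mass slides up. Taking that direction as positive, Newton's second law for the whole system gives 81.329 − 22.109 = (10 + 2.9) a, so a = 59.220 / 12.9 = 4.5907 m/s².
For the 2.9 kg mass (up-slope positive): T − 22.109 = 2.9 × 4.5907, so T = 35.422 N.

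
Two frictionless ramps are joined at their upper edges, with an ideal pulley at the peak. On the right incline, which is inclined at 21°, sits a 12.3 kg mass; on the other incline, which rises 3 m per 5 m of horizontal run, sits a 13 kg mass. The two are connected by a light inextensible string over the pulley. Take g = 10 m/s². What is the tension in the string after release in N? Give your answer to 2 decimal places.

Resolve each weight along its own incline: the 12.3 kg mass has component 12.3 × 10 × sin 21° = 44.079 N down its slope, and the 13 kg mass has 13 × 10 × sin 30.96° = 66.884 N down its slope.
The 13 kg side's 66.884 N exceeds the other side's 44.079 N, so that mass slides down and the 12.3 kg mass slides up. Taking that direction as positive, Newton's second law for the whole system gives 66.884 − 44.079 = (12.3 + 13) a, so a = 22.805 / 25.3 = 0.9014 m/s².
For the 12.3 kg mass (up-slope positive): T − 44.079 = 12.3 × 0.9014, so T = 55.166 N.

55.17 N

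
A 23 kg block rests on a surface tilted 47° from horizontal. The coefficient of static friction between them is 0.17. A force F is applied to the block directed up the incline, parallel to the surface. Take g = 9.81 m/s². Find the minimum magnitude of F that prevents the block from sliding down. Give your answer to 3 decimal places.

The normal force is N = mg cos 47° = 153.879 N. With F at its minimum the block is on the verge of sliding down, so static friction is at its maximum μ_s N = 0.17 × 153.879 = 26.159 N and acts up the slope.
Equilibrium along the incline: F + μ_s N = mg sin 47°, so F = 165.015 − 26.159 = 138.856 N.

138.856 N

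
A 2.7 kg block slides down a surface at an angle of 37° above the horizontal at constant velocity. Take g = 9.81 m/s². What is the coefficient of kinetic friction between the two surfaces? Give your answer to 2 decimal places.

At constant velocity the net force along the incline is zero: mg sin 37° = μ mg cos 37°.
So μ = tan 37° = 0.6018 / 0.7986 = 0.7536.

0.75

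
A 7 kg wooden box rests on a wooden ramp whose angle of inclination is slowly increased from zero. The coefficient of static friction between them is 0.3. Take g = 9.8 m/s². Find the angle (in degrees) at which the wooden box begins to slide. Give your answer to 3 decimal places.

16.699°

At the threshold of sliding, static friction is at its maximum μ_s N and exactly balances the weight component along the incline: mg sin θ = μ_s mg cos θ.
Hence tan θ = μ_s = 0.3, so θ = arctan(0.3) = 16.6992°.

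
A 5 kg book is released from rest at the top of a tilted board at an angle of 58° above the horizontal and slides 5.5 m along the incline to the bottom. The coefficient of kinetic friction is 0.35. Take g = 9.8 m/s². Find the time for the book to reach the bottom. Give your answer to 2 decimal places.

The weight component along the incline is mg sin 58° = 41.554 N and the normal force is N = mg cos 58° = 25.966 N.
Friction up the slope is f = μN = 0.35 × 25.966 = 9.088 N, so the net downslope force is 41.554 − 9.088 = 32.466 N and a = 32.466 / 5 = 6.4932 m/s².
Starting from rest, L = ½at², so t = √(2L/a) = √(2 × 5.5 / 6.4932) = 1.3016 s.

1.30 s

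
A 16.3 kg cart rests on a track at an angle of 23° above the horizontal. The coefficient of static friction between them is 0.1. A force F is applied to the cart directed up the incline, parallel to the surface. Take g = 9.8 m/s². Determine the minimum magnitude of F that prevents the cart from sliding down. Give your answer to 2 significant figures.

48 N

The normal force is N = mg cos 23° = 147.041 N. With F at its minimum the cart is on the verge of sliding down, so static friction is at its maximum μ_s N = 0.1 × 147.041 = 14.704 N and acts up the slope.
Equilibrium along the incline: F + μ_s N = mg sin 23°, so F = 62.415 − 14.704 = 47.711 N.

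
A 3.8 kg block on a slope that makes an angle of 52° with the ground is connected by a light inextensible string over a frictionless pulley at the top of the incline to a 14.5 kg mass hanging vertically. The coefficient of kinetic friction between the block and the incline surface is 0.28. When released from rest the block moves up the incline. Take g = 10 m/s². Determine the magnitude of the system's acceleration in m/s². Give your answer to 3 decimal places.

5.929 m/s²

For the block on the incline: the weight component along the slope is m₁g sin 52° = 3.8 × 10 × 0.7880 = 29.944 N and the normal force is N = m₁g cos 52° = 23.395 N.
Kinetic friction opposes the block's motion up the incline: f = μN = 0.28 × 23.395 = 6.551 N acting down the slope.
Newton's second law for the block (up-slope positive): T − 29.944 − 6.551 = 3.8 a. For the hanging mass (downward positive): 14.5 × 10 − T = 14.5 a.
Adding the two equations eliminates T: 108.505 = 18.3 a, so a = 5.9292 m/s².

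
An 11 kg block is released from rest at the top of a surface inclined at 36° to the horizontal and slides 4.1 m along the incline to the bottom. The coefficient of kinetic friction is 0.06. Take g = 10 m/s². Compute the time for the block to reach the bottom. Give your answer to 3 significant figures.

The weight component along the incline is mg sin 36° = 64.656 N and the normal force is N = mg cos 36° = 88.992 N.
Friction up the slope is f = μN = 0.06 × 88.992 = 5.340 N, so the net downslope force is 64.656 − 5.340 = 59.316 N and a = 59.316 / 11 = 5.3924 m/s².
Starting from rest, L = ½at², so t = √(2L/a) = √(2 × 4.1 / 5.3924) = 1.2331 s.

1.23 s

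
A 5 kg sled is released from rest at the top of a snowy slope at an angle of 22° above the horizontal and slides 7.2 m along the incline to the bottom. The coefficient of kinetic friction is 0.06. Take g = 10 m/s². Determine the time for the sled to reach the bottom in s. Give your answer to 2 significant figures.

2.1 s

The weight component along the incline is mg sin 22° = 18.730 N and the normal force is N = mg cos 22° = 46.359 N.
Friction up the slope is f = μN = 0.06 × 46.359 = 2.782 N, so the net downslope force is 18.730 − 2.782 = 15.948 N and a = 15.948 / 5 = 3.1896 m/s².
Starting from rest, L = ½at², so t = √(2L/a) = √(2 × 7.2 / 3.1896) = 2.1248 s.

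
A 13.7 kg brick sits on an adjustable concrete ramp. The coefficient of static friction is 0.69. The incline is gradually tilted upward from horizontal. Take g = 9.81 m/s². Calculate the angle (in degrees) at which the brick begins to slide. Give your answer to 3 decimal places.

34.606°

At the threshold of sliding, static friction is at its maximum μ_s N and exactly balances the weight component along the incline: mg sin θ = μ_s mg cos θ.
Hence tan θ = μ_s = 0.69, so θ = arctan(0.69) = 34.6057°.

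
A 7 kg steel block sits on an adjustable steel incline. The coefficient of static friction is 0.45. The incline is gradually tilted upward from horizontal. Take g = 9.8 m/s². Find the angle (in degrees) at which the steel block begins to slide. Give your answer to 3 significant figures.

24.2°

At the threshold of sliding, static friction is at its maximum μ_s N and exactly balances the weight component along the incline: mg sin θ = μ_s mg cos θ.
Hence tan θ = μ_s = 0.45, so θ = arctan(0.45) = 24.2277°.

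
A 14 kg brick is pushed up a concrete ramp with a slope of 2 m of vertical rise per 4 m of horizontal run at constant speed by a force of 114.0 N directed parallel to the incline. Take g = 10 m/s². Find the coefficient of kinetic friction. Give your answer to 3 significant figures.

At constant speed ΣF = 0 along the incline. The applied 114.0 N acts up the slope; the weight component mg sin 26.57° = 62.610 N and kinetic friction μN both act down the slope.
So 114.0 = 62.610 + μ × 125.220, giving μ = (114.0 − 62.610) / 125.220 = 0.4104.

0.410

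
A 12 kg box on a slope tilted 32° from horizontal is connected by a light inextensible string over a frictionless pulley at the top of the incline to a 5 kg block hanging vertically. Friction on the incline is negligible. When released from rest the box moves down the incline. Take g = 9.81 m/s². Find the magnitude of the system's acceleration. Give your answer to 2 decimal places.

0.78 m/s²

For the box on the incline: the weight component along the slope is m₁g sin 32° = 12 × 9.81 × 0.5299 = 62.380 N and the normal force is N = m₁g cos 32° = 99.832 N.
Newton's second law for the box (down-slope positive): 62.380 − T = 12 a. For the hanging block (upward positive): T − 5 × 9.81 = 5 a.
Adding the two equations eliminates T: 13.330 = 17 a, so a = 0.7841 m/s².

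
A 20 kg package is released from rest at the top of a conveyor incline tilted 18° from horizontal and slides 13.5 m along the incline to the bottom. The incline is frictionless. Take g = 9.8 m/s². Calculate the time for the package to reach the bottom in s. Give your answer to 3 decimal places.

The weight component along the incline is mg sin 18° = 60.567 N and the normal force is N = mg cos 18° = 186.407 N.
With no friction, a = g sin 18° = 3.0284 m/s².
Starting from rest, L = ½at², so t = √(2L/a) = √(2 × 13.5 / 3.0284) = 2.9859 s.

2.986 s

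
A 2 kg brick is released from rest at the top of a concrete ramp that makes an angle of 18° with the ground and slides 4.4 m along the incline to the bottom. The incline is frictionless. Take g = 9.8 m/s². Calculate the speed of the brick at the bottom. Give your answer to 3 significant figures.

5.16 m/s

The weight component along the incline is mg sin 18° = 6.057 N and the normal force is N = mg cos 18° = 18.641 N.
With no friction, a = g sin 18° = 3.0284 m/s².
Starting from rest over a distance of 4.4 m, v² = 2aL = 2 × 3.0284 × 4.4 = 26.6499, so v = 5.1624 m/s.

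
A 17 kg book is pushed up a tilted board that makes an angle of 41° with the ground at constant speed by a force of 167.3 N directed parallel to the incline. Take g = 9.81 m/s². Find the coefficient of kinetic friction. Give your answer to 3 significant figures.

At constant speed ΣF = 0 along the incline. The applied 167.3 N acts up the slope; the weight component mg sin 41° = 109.411 N and kinetic friction μN both act down the slope.
So 167.3 = 109.411 + μ × 125.863, giving μ = (167.3 − 109.411) / 125.863 = 0.4599.

0.460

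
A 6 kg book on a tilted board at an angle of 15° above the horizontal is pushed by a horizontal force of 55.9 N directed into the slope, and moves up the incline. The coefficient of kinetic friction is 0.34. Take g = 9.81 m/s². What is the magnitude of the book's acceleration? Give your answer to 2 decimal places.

The horizontal push has components F cos 15° = 55.9 × 0.9659 = 53.994 N up the incline and F sin 15° = 55.9 × 0.2588 = 14.467 N pressing into the surface.
The normal force is therefore N = mg cos 15° + F sin 15° = 56.853 + 14.467 = 71.320 N, and kinetic friction down the slope is μN = 0.34 × 71.320 = 24.249 N.
Along the incline: F cos 15° − mg sin 15° − μN = ma, so 53.994 − 15.233 − 24.249 = 6 a, giving a = 2.4187 m/s².

2.42 m/s²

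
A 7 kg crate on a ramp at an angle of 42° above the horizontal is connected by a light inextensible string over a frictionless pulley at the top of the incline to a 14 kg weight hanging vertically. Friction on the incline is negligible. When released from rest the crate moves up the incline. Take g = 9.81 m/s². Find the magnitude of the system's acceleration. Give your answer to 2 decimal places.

For the crate on the incline: the weight component along the slope is m₁g sin 42° = 7 × 9.81 × 0.6691 = 45.947 N and the normal force is N = m₁g cos 42° = 51.032 N.
Newton's second law for the crate (up-slope positive): T − 45.947 = 7 a. For the hanging weight (downward positive): 14 × 9.81 − T = 14 a.
Adding the two equations eliminates T: 91.393 = 21 a, so a = 4.3520 m/s².

4.35 m/s²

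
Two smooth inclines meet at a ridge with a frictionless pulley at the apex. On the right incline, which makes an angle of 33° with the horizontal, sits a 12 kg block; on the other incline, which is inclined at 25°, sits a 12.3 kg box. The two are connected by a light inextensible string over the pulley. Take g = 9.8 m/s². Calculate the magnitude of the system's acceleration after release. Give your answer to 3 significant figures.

0.539 m/s²

Resolve each weight along its own incline: the 12 kg mass has component 12 × 9.8 × sin 33° = 64.050 N down its slope, and the 12.3 kg mass has 12.3 × 9.8 × sin 25° = 50.942 N down its slope.
The 12 kg side's 64.050 N exceeds the other side's 50.942 N, so that mass slides down and the 12.3 kg mass slides up. Taking that direction as positive, Newton's second law for the whole system gives 64.050 − 50.942 = (12 + 12.3) a, so a = 13.108 / 24.3 = 0.5394 m/s².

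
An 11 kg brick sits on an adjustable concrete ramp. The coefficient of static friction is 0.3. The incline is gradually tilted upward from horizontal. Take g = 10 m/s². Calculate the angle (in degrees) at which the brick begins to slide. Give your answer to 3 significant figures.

At the threshold of sliding, static friction is at its maximum μ_s N and exactly balances the weight component along the incline: mg sin θ = μ_s mg cos θ.
Hence tan θ = μ_s = 0.3, so θ = arctan(0.3) = 16.6992°.

16.7°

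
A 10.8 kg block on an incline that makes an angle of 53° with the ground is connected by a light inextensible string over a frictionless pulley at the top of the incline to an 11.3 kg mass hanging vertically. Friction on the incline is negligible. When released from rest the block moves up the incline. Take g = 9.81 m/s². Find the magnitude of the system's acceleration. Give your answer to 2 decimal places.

1.19 m/s²

For the block on the incline: the weight component along the slope is m₁g sin 53° = 10.8 × 9.81 × 0.7986 = 84.610 N and the normal force is N = m₁g cos 53° = 63.761 N.
Newton's second law for the block (up-slope positive): T − 84.610 = 10.8 a. For the hanging mass (downward positive): 11.3 × 9.81 − T = 11.3 a.
Adding the two equations eliminates T: 26.243 = 22.1 a, so a = 1.1875 m/s².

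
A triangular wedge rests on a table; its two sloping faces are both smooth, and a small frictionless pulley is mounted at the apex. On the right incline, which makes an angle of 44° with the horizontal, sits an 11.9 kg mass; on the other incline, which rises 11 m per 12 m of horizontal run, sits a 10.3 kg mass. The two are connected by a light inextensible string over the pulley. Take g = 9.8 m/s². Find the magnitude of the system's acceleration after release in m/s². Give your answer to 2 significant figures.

0.58 m/s²

Resolve each weight along its own incline: the 11.9 kg mass has component 11.9 × 9.8 × sin 44° = 81.011 N down its slope, and the 10.3 kg mass has 10.3 × 9.8 × sin 42.51° = 68.208 N down its slope.
The 11.9 kg side's 81.011 N exceeds the other side's 68.208 N, so that mass slides down and the 10.3 kg mass slides up. Taking that direction as positive, Newton's second law for the whole system gives 81.011 − 68.208 = (11.9 + 10.3) a, so a = 12.803 / 22.2 = 0.5767 m/s².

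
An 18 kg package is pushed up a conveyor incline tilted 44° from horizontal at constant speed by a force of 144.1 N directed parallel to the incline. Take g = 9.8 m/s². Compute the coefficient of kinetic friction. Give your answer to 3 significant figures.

0.170

At constant speed ΣF = 0 along the incline. The applied 144.1 N acts up the slope; the weight component mg sin 44° = 122.538 N and kinetic friction μN both act down the slope.
So 144.1 = 122.538 + μ × 126.892, giving μ = (144.1 − 122.538) / 126.892 = 0.1699.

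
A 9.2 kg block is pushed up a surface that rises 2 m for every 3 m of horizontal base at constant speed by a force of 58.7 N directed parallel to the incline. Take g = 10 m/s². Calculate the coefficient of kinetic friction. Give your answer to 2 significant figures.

At constant speed ΣF = 0 along the incline. The applied 58.7 N acts up the slope; the weight component mg sin 33.69° = 51.032 N and kinetic friction μN both act down the slope.
So 58.7 = 51.032 + μ × 76.549, giving μ = (58.7 − 51.032) / 76.549 = 0.1002.

0.10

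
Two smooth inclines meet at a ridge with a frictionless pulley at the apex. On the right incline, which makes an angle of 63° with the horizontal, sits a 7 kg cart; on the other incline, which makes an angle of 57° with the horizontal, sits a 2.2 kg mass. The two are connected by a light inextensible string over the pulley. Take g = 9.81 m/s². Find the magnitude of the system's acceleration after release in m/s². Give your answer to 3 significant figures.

4.68 m/s²

Resolve each weight along its own incline: the 7 kg mass has component 7 × 9.81 × sin 63° = 61.185 N down its slope, and the 2.2 kg mass has 2.2 × 9.81 × sin 57° = 18.100 N down its slope.
The 7 kg side's 61.185 N exceeds the other side's 18.100 N, so that mass slides down and the 2.2 kg mass slides up. Taking that direction as positive, Newton's second law for the whole system gives 61.185 − 18.100 = (7 + 2.2) a, so a = 43.085 / 9.2 = 4.6832 m/s².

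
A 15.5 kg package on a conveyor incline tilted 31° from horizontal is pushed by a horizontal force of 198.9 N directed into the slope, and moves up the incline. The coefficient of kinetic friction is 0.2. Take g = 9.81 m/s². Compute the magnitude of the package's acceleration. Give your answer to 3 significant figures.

The horizontal push has components F cos 31° = 198.9 × 0.8572 = 170.497 N up the incline and F sin 31° = 198.9 × 0.5150 = 102.434 N pressing into the surface.
The normal force is therefore N = mg cos 31° + F sin 31° = 130.342 + 102.434 = 232.776 N, and kinetic friction down the slope is μN = 0.2 × 232.776 = 46.555 N.
Along the incline: F cos 31° − mg sin 31° − μN = ma, so 170.497 − 78.308 − 46.555 = 15.5 a, giving a = 2.9441 m/s².

2.94 m/s²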